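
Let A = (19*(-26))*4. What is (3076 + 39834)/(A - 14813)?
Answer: -42910/16789 ≈ -2.5558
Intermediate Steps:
A = -1976 (A = -494*4 = -1976)
(3076 + 39834)/(A - 14813) = (3076 + 39834)/(-1976 - 14813) = 42910/(-16789) = 42910*(-1/16789) = -42910/16789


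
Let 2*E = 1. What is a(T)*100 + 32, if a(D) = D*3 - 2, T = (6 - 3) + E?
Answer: 882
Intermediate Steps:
E = 1/2 (E = (1/2)*1 = 1/2 ≈ 0.50000)
T = 7/2 (T = (6 - 3) + 1/2 = 3 + 1/2 = 7/2 ≈ 3.5000)
a(D) = -2 + 3*D (a(D) = 3*D - 2 = -2 + 3*D)
a(T)*100 + 32 = (-2 + 3*(7/2))*100 + 32 = (-2 + 21/2)*100 + 32 = (17/2)*100 + 32 = 850 + 32 = 882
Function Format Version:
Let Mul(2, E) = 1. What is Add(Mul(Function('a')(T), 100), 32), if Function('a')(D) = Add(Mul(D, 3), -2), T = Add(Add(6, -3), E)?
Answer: 882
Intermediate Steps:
E = Rational(1, 2) (E = Mul(Rational(1, 2), 1) = Rational(1, 2) ≈ 0.50000)
T = Rational(7, 2) (T = Add(Add(6, -3), Rational(1, 2)) = Add(3, Rational(1, 2)) = Rational(7, 2) ≈ 3.5000)
Function('a')(D) = Add(-2, Mul(3, D)) (Function('a')(D) = Add(Mul(3, D), -2) = Add(-2, Mul(3, D)))
Add(Mul(Function('a')(T), 100), 32) = Add(Mul(Add(-2, Mul(3, Rational(7, 2))), 100), 32) = Add(Mul(Add(-2, Rational(21, 2)), 100), 32) = Add(Mul(Rational(17, 2), 100), 32) = Add(850, 32) = 882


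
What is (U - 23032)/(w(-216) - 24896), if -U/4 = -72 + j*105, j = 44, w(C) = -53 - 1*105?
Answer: 20612/12527 ≈ 1.6454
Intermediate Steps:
w(C) = -158 (w(C) = -53 - 105 = -158)
U = -18192 (U = -4*(-72 + 44*105) = -4*(-72 + 4620) = -4*4548 = -18192)
(U - 23032)/(w(-216) - 24896) = (-18192 - 23032)/(-158 - 24896) = -41224/(-25054) = -41224*(-1/25054) = 20612/12527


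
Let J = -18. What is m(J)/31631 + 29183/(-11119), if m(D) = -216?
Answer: -925489177/351705089 ≈ -2.6314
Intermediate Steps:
m(J)/31631 + 29183/(-11119) = -216/31631 + 29183/(-11119) = -216*1/31631 + 29183*(-1/11119) = -216/31631 - 29183/11119 = -925489177/351705089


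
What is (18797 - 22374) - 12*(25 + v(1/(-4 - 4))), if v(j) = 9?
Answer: -3985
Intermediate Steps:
(18797 - 22374) - 12*(25 + v(1/(-4 - 4))) = (18797 - 22374) - 12*(25 + 9) = -3577 - 12*34 = -3577 - 408 = -3985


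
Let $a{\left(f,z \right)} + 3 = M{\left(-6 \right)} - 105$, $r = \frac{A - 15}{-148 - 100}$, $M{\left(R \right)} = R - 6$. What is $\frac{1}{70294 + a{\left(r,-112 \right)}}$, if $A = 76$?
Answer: $\frac{1}{70174} \approx 1.425 \cdot 10^{-5}$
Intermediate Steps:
$M{\left(R \right)} = -6 + R$
$r = - \frac{61}{248}$ ($r = \frac{76 - 15}{-148 - 100} = \frac{61}{-248} = 61 \left(- \frac{1}{248}\right) = - \frac{61}{248} \approx -0.24597$)
$a{\left(f,z \right)} = -120$ ($a{\left(f,z \right)} = -3 - 117 = -120$)
$\frac{1}{70294 + a{\left(r,-112 \right)}} = \frac{1}{70294 - 120} = \frac{1}{70174}$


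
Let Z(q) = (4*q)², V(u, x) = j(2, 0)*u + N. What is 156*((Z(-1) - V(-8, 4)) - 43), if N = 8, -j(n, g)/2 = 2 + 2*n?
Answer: -20436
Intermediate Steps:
j(n, g) = -4 - 4*n (j(n, g) = -2*(2 + 2*n) = -4 - 4*n)
V(u, x) = 8 - 12*u (V(u, x) = (-4 - 4*2)*u + 8 = (-4 - 8)*u + 8 = -12*u + 8 = 8 - 12*u)
Z(q) = 16*q²
156*((Z(-1) - V(-8, 4)) - 43) = 156*((16*(-1)² - (8 - 12*(-8))) - 43) = 156*((16*1 - (8 + 96)) - 43) = 156*((16 - 1*104) - 43) = 156*((16 - 104) - 43) = 156*(-88 - 43) = 156*(-131) = -20436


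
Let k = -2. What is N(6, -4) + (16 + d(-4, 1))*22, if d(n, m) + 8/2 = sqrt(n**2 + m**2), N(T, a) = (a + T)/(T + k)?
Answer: 529/2 + 22*sqrt(17) ≈ 355.21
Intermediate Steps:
N(T, a) = (T + a)/(-2 + T) (N(T, a) = (a + T)/(T - 2) = (T + a)/(-2 + T))
d(n, m) = -4 + sqrt(m**2 + n**2) (d(n, m) = -4 + sqrt(n**2 + m**2) = -4 + sqrt(m**2 + n**2))
N(6, -4) + (16 + d(-4, 1))*22 = (6 - 4)/(-2 + 6) + (16 + (-4 + sqrt(1**2 + (-4)**2)))*22 = 2/4 + (16 + (-4 + sqrt(1 + 16)))*22 = (1/4)*2 + (16 + (-4 + sqrt(17)))*22 = 1/2 + (12 + sqrt(17))*22 = 1/2 + (264 + 22*sqrt(17)) = 529/2 + 22*sqrt(17)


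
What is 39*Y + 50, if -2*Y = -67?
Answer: 2713/2 ≈ 1356.5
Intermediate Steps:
Y = 67/2 (Y = -½*(-67) = 67/2 ≈ 33.500)
39*Y + 50 = 39*(67/2) + 50 = 2613/2 + 50 = 2713/2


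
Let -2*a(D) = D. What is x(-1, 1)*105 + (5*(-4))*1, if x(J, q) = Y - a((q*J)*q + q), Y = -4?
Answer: -440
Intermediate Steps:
a(D) = -D/2
x(J, q) = -4 + q/2 + J*q**2/2 (x(J, q) = -4 - (-1)*((q*J)*q + q)/2 = -4 - (-1)*((J*q)*q + q)/2 = -4 - (-1)*(J*q**2 + q)/2 = -4 - (-1)*(q + J*q**2)/2 = -4 - (-q/2 - J*q**2/2) = -4 + (q/2 + J*q**2/2) = -4 + q/2 + J*q**2/2)
x(-1, 1)*105 + (5*(-4))*1 = (-4 + (1/2)*1*(1 - 1*1))*105 + (5*(-4))*1 = (-4 + (1/2)*1*(1 - 1))*105 - 20*1 = (-4 + (1/2)*1*0)*105 - 20 = (-4 + 0)*105 - 20 = -4*105 - 20 = -420 - 20 = -440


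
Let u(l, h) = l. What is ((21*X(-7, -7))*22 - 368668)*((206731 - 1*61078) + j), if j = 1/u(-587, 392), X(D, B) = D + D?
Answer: -32073494020160/587 ≈ -5.4640e+10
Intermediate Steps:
X(D, B) = 2*D
j = -1/587 (j = 1/(-587) = -1/587 ≈ -0.0017036)
((21*X(-7, -7))*22 - 368668)*((206731 - 1*61078) + j) = ((21*(2*(-7)))*22 - 368668)*((206731 - 1*61078) - 1/587) = ((21*(-14))*22 - 368668)*((206731 - 61078) - 1/587) = (-294*22 - 368668)*(145653 - 1/587) = (-6468 - 368668)*(85498310/587) = -375136*85498310/587 = -32073494020160/587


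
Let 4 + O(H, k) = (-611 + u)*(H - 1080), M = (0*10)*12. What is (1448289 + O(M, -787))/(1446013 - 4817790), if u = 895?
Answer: -1141565/3371777 ≈ -0.33856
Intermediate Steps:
M = 0 (M = 0*12 = 0)
O(H, k) = -306724 + 284*H (O(H, k) = -4 + (-611 + 895)*(H - 1080) = -4 + 284*(-1080 + H) = -4 + (-306720 + 284*H) = -306724 + 284*H)
(1448289 + O(M, -787))/(1446013 - 4817790) = (1448289 + (-306724 + 284*0))/(1446013 - 4817790) = (1448289 + (-306724 + 0))/(-3371777) = (1448289 - 306724)*(-1/3371777) = 1141565*(-1/3371777) = -1141565/3371777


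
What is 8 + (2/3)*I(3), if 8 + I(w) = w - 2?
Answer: 10/3 ≈ 3.3333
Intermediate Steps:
I(w) = -10 + w (I(w) = -8 + (w - 2) = -8 + (-2 + w) = -10 + w)
8 + (2/3)*I(3) = 8 + (2/3)*(-10 + 3) = 8 + ((⅓)*2)*(-7) = 8 + (⅔)*(-7) = 8 - 14/3 = 10/3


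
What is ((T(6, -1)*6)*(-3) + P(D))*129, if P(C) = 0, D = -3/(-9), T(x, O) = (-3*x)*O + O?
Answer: -39474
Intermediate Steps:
T(x, O) = O - 3*O*x (T(x, O) = -3*O*x + O = O - 3*O*x)
D = 1/3 (D = -3*(-1/9) = 1/3 ≈ 0.33333)
((T(6, -1)*6)*(-3) + P(D))*129 = ((-(1 - 3*6)*6)*(-3) + 0)*129 = ((-(1 - 18)*6)*(-3) + 0)*129 = ((-1*(-17)*6)*(-3) + 0)*129 = ((17*6)*(-3) + 0)*129 = (102*(-3) + 0)*129 = (-306 + 0)*129 = -306*129 = -39474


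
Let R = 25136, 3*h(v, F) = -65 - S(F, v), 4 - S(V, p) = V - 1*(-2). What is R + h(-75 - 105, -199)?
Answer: 75142/3 ≈ 25047.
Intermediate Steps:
S(V, p) = 2 - V (S(V, p) = 4 - (V - 1*(-2)) = 4 - (V + 2) = 4 - (2 + V) = 4 + (-2 - V) = 2 - V)
h(v, F) = -67/3 + F/3 (h(v, F) = (-65 - (2 - F))/3 = (-65 + (-2 + F))/3 = (-67 + F)/3 = -67/3 + F/3)
R + h(-75 - 105, -199) = 25136 + (-67/3 + (⅓)*(-199)) = 25136 + (-67/3 - 199/3) = 25136 - 266/3 = 75142/3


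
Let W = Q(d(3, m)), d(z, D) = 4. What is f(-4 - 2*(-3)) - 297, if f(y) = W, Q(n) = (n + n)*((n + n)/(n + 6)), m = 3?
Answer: -1453/5 ≈ -290.60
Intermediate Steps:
Q(n) = 4*n²/(6 + n) (Q(n) = (2*n)*((2*n)/(6 + n)) = (2*n)*(2*n/(6 + n)) = 4*n²/(6 + n))
W = 32/5 (W = 4*4²/(6 + 4) = 4*16/10 = 4*16*(⅒) = 32/5 ≈ 6.4000)
f(y) = 32/5
f(-4 - 2*(-3)) - 297 = 32/5 - 297 = -1453/5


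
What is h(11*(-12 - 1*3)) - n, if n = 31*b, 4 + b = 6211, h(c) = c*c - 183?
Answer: -165375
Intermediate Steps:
h(c) = -183 + c**2 (h(c) = c**2 - 183 = -183 + c**2)
b = 6207 (b = -4 + 6211 = 6207)
n = 192417 (n = 31*6207 = 192417)
h(11*(-12 - 1*3)) - n = (-183 + (11*(-12 - 1*3))**2) - 1*192417 = (-183 + (11*(-12 - 3))**2) - 192417 = (-183 + (11*(-15))**2) - 192417 = (-183 + (-165)**2) - 192417 = (-183 + 27225) - 192417 = 27042 - 192417 = -165375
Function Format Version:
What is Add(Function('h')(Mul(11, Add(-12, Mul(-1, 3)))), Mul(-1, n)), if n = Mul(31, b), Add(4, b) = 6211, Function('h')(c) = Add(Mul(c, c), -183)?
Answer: -165375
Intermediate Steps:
Function('h')(c) = Add(-183, Pow(c, 2)) (Function('h')(c) = Add(Pow(c, 2), -183) = Add(-183, Pow(c, 2)))
b = 6207 (b = Add(-4, 6211) = 6207)
n = 192417 (n = Mul(31, 6207) = 192417)
Add(Function('h')(Mul(11, Add(-12, Mul(-1, 3)))), Mul(-1, n)) = Add(Add(-183, Pow(Mul(11, Add(-12, Mul(-1, 3))), 2)), Mul(-1, 192417)) = Add(Add(-183, Pow(Mul(11, Add(-12, -3)), 2)), -192417) = Add(Add(-183, Pow(Mul(11, -15), 2)), -192417) = Add(Add(-183, Pow(-165, 2)), -192417) = Add(Add(-183, 27225), -192417) = Add(27042, -192417) = -165375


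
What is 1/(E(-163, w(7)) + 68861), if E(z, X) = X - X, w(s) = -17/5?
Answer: 1/68861 ≈ 1.4522e-5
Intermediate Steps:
w(s) = -17/5 (w(s) = -17*1/5 = -17/5)
E(z, X) = 0
1/(E(-163, w(7)) + 68861) = 1/(0 + 68861) = 1/68861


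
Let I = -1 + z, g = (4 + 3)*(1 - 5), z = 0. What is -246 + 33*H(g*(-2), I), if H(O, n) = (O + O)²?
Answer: 413706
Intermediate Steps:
g = -28 (g = 7*(-4) = -28)
I = -1 (I = -1 + 0 = -1)
H(O, n) = 4*O² (H(O, n) = (2*O)² = 4*O²)
-246 + 33*H(g*(-2), I) = -246 + 33*(4*(-28*(-2))²) = -246 + 33*(4*56²) = -246 + 33*(4*3136) = -246 + 33*12544 = -246 + 413952 = 413706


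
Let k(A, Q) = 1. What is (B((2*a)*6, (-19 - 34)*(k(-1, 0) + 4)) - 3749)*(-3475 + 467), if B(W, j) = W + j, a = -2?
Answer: 12146304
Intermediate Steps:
(B((2*a)*6, (-19 - 34)*(k(-1, 0) + 4)) - 3749)*(-3475 + 467) = (((2*(-2))*6 + (-19 - 34)*(1 + 4)) - 3749)*(-3475 + 467) = ((-4*6 - 53*5) - 3749)*(-3008) = ((-24 - 265) - 3749)*(-3008) = (-289 - 3749)*(-3008) = -4038*(-3008) = 12146304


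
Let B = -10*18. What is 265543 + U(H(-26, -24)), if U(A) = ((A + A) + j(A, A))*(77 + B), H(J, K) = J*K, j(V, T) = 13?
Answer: 135660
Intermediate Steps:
B = -180
U(A) = -1339 - 206*A (U(A) = ((A + A) + 13)*(77 - 180) = (2*A + 13)*(-103) = (13 + 2*A)*(-103) = -1339 - 206*A)
265543 + U(H(-26, -24)) = 265543 + (-1339 - (-5356)*(-24)) = 265543 + (-1339 - 206*624) = 265543 + (-1339 - 128544) = 265543 - 129883 = 135660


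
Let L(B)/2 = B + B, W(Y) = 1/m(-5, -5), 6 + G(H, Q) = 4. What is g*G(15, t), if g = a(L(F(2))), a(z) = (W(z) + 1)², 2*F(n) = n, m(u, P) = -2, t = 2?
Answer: -½ ≈ -0.50000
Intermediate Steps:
F(n) = n/2
G(H, Q) = -2 (G(H, Q) = -6 + 4 = -2)
W(Y) = -½ (W(Y) = 1/(-2) = -½)
L(B) = 4*B (L(B) = 2*(B + B) = 2*(2*B) = 4*B)
a(z) = ¼ (a(z) = (-½ + 1)² = (½)² = ¼)
g = ¼ ≈ 0.25000
g*G(15, t) = (¼)*(-2) = -½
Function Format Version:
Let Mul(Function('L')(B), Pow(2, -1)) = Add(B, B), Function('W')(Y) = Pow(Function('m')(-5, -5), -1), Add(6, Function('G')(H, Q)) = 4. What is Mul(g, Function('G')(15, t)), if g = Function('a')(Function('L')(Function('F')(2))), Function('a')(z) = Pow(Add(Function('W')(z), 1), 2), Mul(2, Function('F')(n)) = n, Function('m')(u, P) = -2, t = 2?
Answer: Rational(-1, 2) ≈ -0.50000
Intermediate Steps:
Function('F')(n) = Mul(Rational(1, 2), n)
Function('G')(H, Q) = -2 (Function('G')(H, Q) = Add(-6, 4) = -2)
Function('W')(Y) = Rational(-1, 2) (Function('W')(Y) = Pow(-2, -1) = Rational(-1, 2))
Function('L')(B) = Mul(4, B) (Function('L')(B) = Mul(2, Add(B, B)) = Mul(2, Mul(2, B)) = Mul(4, B))
Function('a')(z) = Rational(1, 4) (Function('a')(z) = Pow(Add(Rational(-1, 2), 1), 2) = Pow(Rational(1, 2), 2) = Rational(1, 4))
g = Rational(1, 4) ≈ 0.25000
Mul(g, Function('G')(15, t)) = Mul(Rational(1, 4), -2) = Rational(-1, 2)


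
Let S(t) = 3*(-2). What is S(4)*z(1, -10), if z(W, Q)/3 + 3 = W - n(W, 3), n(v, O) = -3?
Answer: -18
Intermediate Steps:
S(t) = -6
z(W, Q) = 3*W (z(W, Q) = -9 + 3*(W - 1*(-3)) = -9 + 3*(W + 3) = -9 + 3*(3 + W) = -9 + (9 + 3*W) = 3*W)
S(4)*z(1, -10) = -18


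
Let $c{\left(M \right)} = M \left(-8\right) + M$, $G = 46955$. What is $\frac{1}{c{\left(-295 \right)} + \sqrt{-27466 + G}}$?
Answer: $\frac{2065}{4244736} - \frac{\sqrt{19489}}{4244736} \approx 0.0004536$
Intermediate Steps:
$c{\left(M \right)} = - 7 M$ ($c{\left(M \right)} = - 8 M + M = - 7 M$)
$\frac{1}{c{\left(-295 \right)} + \sqrt{-27466 + G}} = \frac{1}{\left(-7\right) \left(-295\right) + \sqrt{-27466 + 46955}} = \frac{1}{2065 + \sqrt{19489}}$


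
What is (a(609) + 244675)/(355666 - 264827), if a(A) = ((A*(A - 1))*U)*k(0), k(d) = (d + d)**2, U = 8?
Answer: 244675/90839 ≈ 2.6935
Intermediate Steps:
k(d) = 4*d**2 (k(d) = (2*d)**2 = 4*d**2)
a(A) = 0 (a(A) = ((A*(A - 1))*8)*(4*0**2) = ((A*(-1 + A))*8)*(4*0) = (8*A*(-1 + A))*0 = 0)
(a(609) + 244675)/(355666 - 264827) = (0 + 244675)/(355666 - 264827) = 244675/90839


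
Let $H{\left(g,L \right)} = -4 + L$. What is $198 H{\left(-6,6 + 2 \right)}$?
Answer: $792$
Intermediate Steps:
$198 H{\left(-6,6 + 2 \right)} = 198 \left(-4 + \left(6 + 2\right)\right) = 198 \left(-4 + 8\right) = 198 \cdot 4 = 792$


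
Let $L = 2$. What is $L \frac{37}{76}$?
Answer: $\frac{37}{38} \approx 0.97368$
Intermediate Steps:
$L \frac{37}{76} = 2 \cdot \frac{37}{76} = \frac{37}{38}$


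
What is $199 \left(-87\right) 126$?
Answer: $-2181438$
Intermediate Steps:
$199 \left(-87\right) 126 = \left(-17313\right) 126 = -2181438$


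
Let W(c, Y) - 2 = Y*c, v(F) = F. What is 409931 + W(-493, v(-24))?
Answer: 421765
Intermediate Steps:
W(c, Y) = 2 + Y*c
409931 + W(-493, v(-24)) = 409931 + (2 - 24*(-493)) = 409931 + (2 + 11832) = 409931 + 11834 = 421765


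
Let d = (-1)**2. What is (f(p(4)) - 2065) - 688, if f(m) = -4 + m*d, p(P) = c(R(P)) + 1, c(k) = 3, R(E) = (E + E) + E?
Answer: -2753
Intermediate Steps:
R(E) = 3*E (R(E) = 2*E + E = 3*E)
d = 1
p(P) = 4 (p(P) = 3 + 1 = 4)
f(m) = -4 + m (f(m) = -4 + m*1 = -4 + m)
(f(p(4)) - 2065) - 688 = ((-4 + 4) - 2065) - 688 = (0 - 2065) - 688 = -2065 - 688 = -2753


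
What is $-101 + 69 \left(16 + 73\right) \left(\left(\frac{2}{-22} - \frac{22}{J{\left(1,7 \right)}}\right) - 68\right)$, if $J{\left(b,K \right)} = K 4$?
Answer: $- \frac{65153141}{154} \approx -4.2307 \cdot 10^{5}$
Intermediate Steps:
$J{\left(b,K \right)} = 4 K$
$-101 + 69 \left(16 + 73\right) \left(\left(\frac{2}{-22} - \frac{22}{J{\left(1,7 \right)}}\right) - 68\right) = -101 + 69 \left(16 + 73\right) \left(\left(\frac{2}{-22} - \frac{22}{4 \cdot 7}\right) - 68\right) = -101 + 69 \cdot 89 \left(\left(2 \left(- \frac{1}{22}\right) - \frac{22}{28}\right) - 68\right) = -101 + 69 \cdot 89 \left(\left(- \frac{1}{11} - \frac{11}{14}\right) - 68\right) = -101 + 69 \cdot 89 \left(- \frac{135}{154} - 68\right) = -101 + 69 \cdot 89 \left(- \frac{10607}{154}\right) = -101 + 69 \left(- \frac{944023}{154}\right) = -101 - \frac{65137587}{154} = - \frac{65153141}{154}$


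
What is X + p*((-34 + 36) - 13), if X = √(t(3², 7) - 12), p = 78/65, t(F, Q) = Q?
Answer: -66/5 + I*√5 ≈ -13.2 + 2.2361*I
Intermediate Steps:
p = 6/5 (p = 78*(1/65) = 6/5 ≈ 1.2000)
X = I*√5 (X = √(7 - 12) = √(-5) = I*√5 ≈ 2.2361*I)
X + p*((-34 + 36) - 13) = I*√5 + 6*((-34 + 36) - 13)/5 = I*√5 + 6*(2 - 13)/5 = I*√5 + (6/5)*(-11) = I*√5 - 66/5 = -66/5 + I*√5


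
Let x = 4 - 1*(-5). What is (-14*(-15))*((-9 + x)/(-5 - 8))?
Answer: 0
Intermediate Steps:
x = 9 (x = 4 + 5 = 9)
(-14*(-15))*((-9 + x)/(-5 - 8)) = (-14*(-15))*((-9 + 9)/(-5 - 8)) = 210*(0/(-13)) = 210*(0*(-1/13)) = 210*0 = 0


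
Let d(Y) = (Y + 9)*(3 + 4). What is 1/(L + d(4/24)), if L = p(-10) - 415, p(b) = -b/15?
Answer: -6/2101 ≈ -0.0028558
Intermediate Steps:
p(b) = -b/15
L = -1243/3 (L = -1/15*(-10) - 415 = 2/3 - 415 = -1243/3 ≈ -414.33)
d(Y) = 63 + 7*Y (d(Y) = (9 + Y)*7 = 63 + 7*Y)
1/(L + d(4/24)) = 1/(-1243/3 + (63 + 7*(4/24))) = 1/(-1243/3 + (63 + 7*(4*(1/24)))) = 1/(-1243/3 + (63 + 7*(1/6))) = 1/(-1243/3 + (63 + 7/6)) = 1/(-1243/3 + 385/6) = 1/(-2101/6) = -6/2101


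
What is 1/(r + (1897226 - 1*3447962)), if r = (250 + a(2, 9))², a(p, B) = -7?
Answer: -1/1491687 ≈ -6.7038e-7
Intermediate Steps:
r = 59049 (r = (250 - 7)² = 243² = 59049)
1/(r + (1897226 - 1*3447962)) = 1/(59049 + (1897226 - 1*3447962)) = 1/(59049 + (1897226 - 3447962)) = 1/(59049 - 1550736) = 1/(-1491687) = -1/1491687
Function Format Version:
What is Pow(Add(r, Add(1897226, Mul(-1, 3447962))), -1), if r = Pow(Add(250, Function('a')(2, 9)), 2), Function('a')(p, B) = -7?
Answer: Rational(-1, 1491687) ≈ -6.7038e-7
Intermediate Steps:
r = 59049 (r = Pow(Add(250, -7), 2) = Pow(243, 2) = 59049)
Pow(Add(r, Add(1897226, Mul(-1, 3447962))), -1) = Pow(Add(59049, Add(1897226, Mul(-1, 3447962))), -1) = Pow(Add(59049, Add(1897226, -3447962)), -1) = Pow(Add(59049, -1550736), -1) = Pow(-1491687, -1) = Rational(-1, 1491687)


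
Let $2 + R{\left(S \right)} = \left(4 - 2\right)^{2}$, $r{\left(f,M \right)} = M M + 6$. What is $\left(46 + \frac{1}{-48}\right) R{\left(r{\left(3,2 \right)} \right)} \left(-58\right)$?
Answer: $- \frac{64003}{12} \approx -5333.6$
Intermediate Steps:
$r{\left(f,M \right)} = 6 + M^{2}$ ($r{\left(f,M \right)} = M^{2} + 6 = 6 + M^{2}$)
$R{\left(S \right)} = 2$ ($R{\left(S \right)} = -2 + \left(4 - 2\right)^{2} = -2 + 2^{2} = -2 + 4 = 2$)
$\left(46 + \frac{1}{-48}\right) R{\left(r{\left(3,2 \right)} \right)} \left(-58\right) = \left(46 + \frac{1}{-48}\right) 2 \left(-58\right) = \left(46 - \frac{1}{48}\right) 2 \left(-58\right) = \frac{2207}{48} \cdot 2 \left(-58\right) = \frac{2207}{24} \left(-58\right) = - \frac{64003}{12}$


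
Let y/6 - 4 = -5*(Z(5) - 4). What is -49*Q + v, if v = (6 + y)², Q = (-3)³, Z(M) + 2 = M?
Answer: 4923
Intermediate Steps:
Z(M) = -2 + M
Q = -27
y = 54 (y = 24 + 6*(-5*((-2 + 5) - 4)) = 24 + 6*(-5*(3 - 4)) = 24 + 6*(-5*(-1)) = 24 + 6*5 = 24 + 30 = 54)
v = 3600 (v = (6 + 54)² = 60² = 3600)
-49*Q + v = -49*(-27) + 3600 = 1323 + 3600 = 4923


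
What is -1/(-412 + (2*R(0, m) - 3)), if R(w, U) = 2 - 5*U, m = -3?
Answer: 1/381 ≈ 0.0026247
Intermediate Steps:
-1/(-412 + (2*R(0, m) - 3)) = -1/(-412 + (2*(2 - 5*(-3)) - 3)) = -1/(-412 + (2*(2 + 15) - 3)) = -1/(-412 + (2*17 - 3)) = -1/(-412 + (34 - 3)) = -1/(-412 + 31) = -1/(-381) = -1*(-1/381) = 1/381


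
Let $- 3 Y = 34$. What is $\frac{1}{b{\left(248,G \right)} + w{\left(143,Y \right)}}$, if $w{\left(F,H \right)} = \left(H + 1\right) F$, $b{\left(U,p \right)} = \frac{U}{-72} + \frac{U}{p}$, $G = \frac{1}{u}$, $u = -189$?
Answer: $- \frac{9}{435178} \approx -2.0681 \cdot 10^{-5}$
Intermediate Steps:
$G = - \frac{1}{189}$ ($G = \frac{1}{-189} = - \frac{1}{189} \approx -0.005291$)
$b{\left(U,p \right)} = - \frac{U}{72} + \frac{U}{p}$ ($b{\left(U,p \right)} = U \left(- \frac{1}{72}\right) + \frac{U}{p} = - \frac{U}{72} + \frac{U}{p}$)
$Y = - \frac{34}{3}$ ($Y = \left(- \frac{1}{3}\right) 34 = - \frac{34}{3} \approx -11.333$)
$w{\left(F,H \right)} = F \left(1 + H\right)$ ($w{\left(F,H \right)} = \left(1 + H\right) F = F \left(1 + H\right)$)
$\frac{1}{b{\left(248,G \right)} + w{\left(143,Y \right)}} = \frac{1}{\left(\left(- \frac{1}{72}\right) 248 + \frac{248}{- \frac{1}{189}}\right) + 143 \left(1 - \frac{34}{3}\right)} = \frac{1}{\left(- \frac{31}{9} + 248 \left(-189\right)\right) + 143 \left(- \frac{31}{3}\right)} = \frac{1}{\left(- \frac{31}{9} - 46872\right) - \frac{4433}{3}} = \frac{1}{- \frac{421879}{9} - \frac{4433}{3}} = \frac{1}{- \frac{435178}{9}} = - \frac{9}{435178}$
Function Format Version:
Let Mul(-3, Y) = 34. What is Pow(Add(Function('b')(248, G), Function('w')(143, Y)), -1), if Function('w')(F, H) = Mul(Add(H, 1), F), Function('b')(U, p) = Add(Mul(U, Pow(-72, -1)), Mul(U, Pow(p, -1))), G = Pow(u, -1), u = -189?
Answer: Rational(-9, 435178) ≈ -2.0681e-5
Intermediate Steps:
G = Rational(-1, 189) (G = Pow(-189, -1) = Rational(-1, 189) ≈ -0.0052910)
Function('b')(U, p) = Add(Mul(Rational(-1, 72), U), Mul(U, Pow(p, -1))) (Function('b')(U, p) = Add(Mul(U, Rational(-1, 72)), Mul(U, Pow(p, -1))) = Add(Mul(Rational(-1, 72), U), Mul(U, Pow(p, -1))))
Y = Rational(-34, 3) (Y = Mul(Rational(-1, 3), 34) = Rational(-34, 3) ≈ -11.333)
Function('w')(F, H) = Mul(F, Add(1, H)) (Function('w')(F, H) = Mul(Add(1, H), F) = Mul(F, Add(1, H)))
Pow(Add(Function('b')(248, G), Function('w')(143, Y)), -1) = Pow(Add(Add(Mul(Rational(-1, 72), 248), Mul(248, Pow(Rational(-1, 189), -1))), Mul(143, Add(1, Rational(-34, 3)))), -1) = Pow(Add(Add(Rational(-31, 9), Mul(248, -189)), Mul(143, Rational(-31, 3))), -1) = Pow(Add(Add(Rational(-31, 9), -46872), Rational(-4433, 3)), -1) = Pow(Add(Rational(-421879, 9), Rational(-4433, 3)), -1) = Pow(Rational(-435178, 9), -1) = Rational(-9, 435178)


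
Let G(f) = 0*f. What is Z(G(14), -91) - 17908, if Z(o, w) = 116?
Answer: -17792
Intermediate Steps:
G(f) = 0
Z(G(14), -91) - 17908 = 116 - 17908 = -17792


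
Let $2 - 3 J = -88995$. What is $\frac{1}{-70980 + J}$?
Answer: $- \frac{3}{123943} \approx -2.4205 \cdot 10^{-5}$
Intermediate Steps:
$J = \frac{88997}{3}$ ($J = \frac{2}{3} - -29665 = \frac{2}{3} + 29665 = \frac{88997}{3} \approx 29666.0$)
$\frac{1}{-70980 + J} = \frac{1}{-70980 + \frac{88997}{3}} = \frac{1}{- \frac{123943}{3}} = - \frac{3}{123943}$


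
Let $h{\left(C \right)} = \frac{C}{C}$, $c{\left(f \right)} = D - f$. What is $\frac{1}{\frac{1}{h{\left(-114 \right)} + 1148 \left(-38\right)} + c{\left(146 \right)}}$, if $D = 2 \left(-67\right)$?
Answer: $- \frac{43623}{12214441} \approx -0.0035714$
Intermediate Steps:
$D = -134$
$c{\left(f \right)} = -134 - f$
$h{\left(C \right)} = 1$
$\frac{1}{\frac{1}{h{\left(-114 \right)} + 1148 \left(-38\right)} + c{\left(146 \right)}} = \frac{1}{\frac{1}{1 + 1148 \left(-38\right)} - 280} = \frac{1}{\frac{1}{1 - 43624} - 280} = \frac{1}{\frac{1}{-43623} - 280} = \frac{1}{- \frac{1}{43623} - 280} = \frac{1}{- \frac{12214441}{43623}} = - \frac{43623}{12214441}$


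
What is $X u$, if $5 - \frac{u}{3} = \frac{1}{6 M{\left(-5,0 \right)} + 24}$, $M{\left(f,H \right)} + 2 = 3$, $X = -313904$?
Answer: $- \frac{23385848}{5} \approx -4.6772 \cdot 10^{6}$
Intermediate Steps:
$M{\left(f,H \right)} = 1$ ($M{\left(f,H \right)} = -2 + 3 = 1$)
$u = \frac{149}{10}$ ($u = 15 - \frac{3}{6 \cdot 1 + 24} = 15 - \frac{3}{6 + 24} = 15 - \frac{3}{30} = 15 - \frac{1}{10} = \frac{149}{10} \approx 14.9$)
$X u = \left(-313904\right) \frac{149}{10} = - \frac{23385848}{5}$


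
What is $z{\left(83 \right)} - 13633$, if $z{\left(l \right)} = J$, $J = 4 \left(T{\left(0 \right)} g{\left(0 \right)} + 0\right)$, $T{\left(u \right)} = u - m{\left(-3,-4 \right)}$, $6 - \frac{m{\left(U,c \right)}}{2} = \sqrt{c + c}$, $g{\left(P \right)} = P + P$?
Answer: $-13633$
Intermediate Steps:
$g{\left(P \right)} = 2 P$
$m{\left(U,c \right)} = 12 - 2 \sqrt{2} \sqrt{c}$ ($m{\left(U,c \right)} = 12 - 2 \sqrt{c + c} = 12 - 2 \sqrt{2 c} = 12 - 2 \sqrt{2} \sqrt{c}$)
$T{\left(u \right)} = -12 + u + 4 i \sqrt{2}$ ($T{\left(u \right)} = u - \left(12 - 2 \sqrt{2} \sqrt{-4}\right) = u - \left(12 - 2 \sqrt{2} \cdot 2 i\right) = u - \left(12 - 4 i \sqrt{2}\right) = -12 + u + 4 i \sqrt{2}$)
$J = 0$ ($J = 4 \left(\left(-12 + 0 + 4 i \sqrt{2}\right) 2 \cdot 0 + 0\right) = 4 \left(\left(-12 + 4 i \sqrt{2}\right) 0 + 0\right) = 4 \left(0 + 0\right) = 4 \cdot 0 = 0$)
$z{\left(l \right)} = 0$
$z{\left(83 \right)} - 13633 = 0 - 13633 = -13633$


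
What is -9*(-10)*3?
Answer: 270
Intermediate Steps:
-9*(-10)*3 = 90*3 = 270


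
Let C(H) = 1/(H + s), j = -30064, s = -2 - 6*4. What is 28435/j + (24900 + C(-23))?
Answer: 36679663021/1473136 ≈ 24899.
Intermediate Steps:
s = -26 (s = -2 - 24 = -26)
C(H) = 1/(-26 + H) (C(H) = 1/(H - 26) = 1/(-26 + H))
28435/j + (24900 + C(-23)) = 28435/(-30064) + (24900 + 1/(-26 - 23)) = 28435*(-1/30064) + (24900 + 1/(-49)) = -28435/30064 + (24900 - 1/49) = -28435/30064 + 1220099/49 = 36679663021/1473136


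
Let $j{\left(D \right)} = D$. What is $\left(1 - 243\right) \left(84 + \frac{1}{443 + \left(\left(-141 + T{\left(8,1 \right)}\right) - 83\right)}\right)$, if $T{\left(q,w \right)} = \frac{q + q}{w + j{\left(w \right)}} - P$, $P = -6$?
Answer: $- \frac{4736666}{233} \approx -20329.0$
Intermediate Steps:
$T{\left(q,w \right)} = 6 + \frac{q}{w}$ ($T{\left(q,w \right)} = \frac{q + q}{w + w} - -6 = \frac{2 q}{2 w} + 6 = 2 q \frac{1}{2 w} + 6 = \frac{q}{w} + 6 = 6 + \frac{q}{w}$)
$\left(1 - 243\right) \left(84 + \frac{1}{443 + \left(\left(-141 + T{\left(8,1 \right)}\right) - 83\right)}\right) = \left(1 - 243\right) \left(84 + \frac{1}{443 - 210}\right) = - 242 \left(84 + \frac{1}{443 + \left(\left(-141 + \left(6 + 8 \cdot 1\right)\right) - 83\right)}\right) = - 242 \left(84 + \frac{1}{443 + \left(\left(-141 + \left(6 + 8\right)\right) - 83\right)}\right) = - 242 \left(84 + \frac{1}{443 + \left(\left(-141 + 14\right) - 83\right)}\right) = - 242 \left(84 + \frac{1}{443 - 210}\right) = - 242 \left(84 + \frac{1}{233}\right) = \left(-242\right) \frac{19573}{233} = - \frac{4736666}{233}$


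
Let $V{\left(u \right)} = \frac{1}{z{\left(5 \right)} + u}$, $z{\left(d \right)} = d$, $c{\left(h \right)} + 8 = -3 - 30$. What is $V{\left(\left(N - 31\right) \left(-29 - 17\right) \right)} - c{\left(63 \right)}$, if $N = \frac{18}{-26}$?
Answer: $\frac{779710}{19017} \approx 41.001$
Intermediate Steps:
$N = - \frac{9}{13}$ ($N = 18 \left(- \frac{1}{26}\right) = - \frac{9}{13} \approx -0.69231$)
$c{\left(h \right)} = -41$ ($c{\left(h \right)} = -8 - 33 = -41$)
$V{\left(u \right)} = \frac{1}{5 + u}$
$V{\left(\left(N - 31\right) \left(-29 - 17\right) \right)} - c{\left(63 \right)} = \frac{1}{5 + \left(- \frac{9}{13} - 31\right) \left(-29 - 17\right)} - -41 = \frac{1}{5 - - \frac{18952}{13}} + 41 = \frac{1}{5 + \frac{18952}{13}} + 41 = \frac{1}{\frac{19017}{13}} + 41 = \frac{13}{19017} + 41 = \frac{779710}{19017}$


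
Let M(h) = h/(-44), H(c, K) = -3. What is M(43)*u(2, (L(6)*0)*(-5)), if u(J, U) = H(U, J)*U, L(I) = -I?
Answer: 0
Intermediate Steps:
M(h) = -h/44 (M(h) = h*(-1/44) = -h/44)
u(J, U) = -3*U
M(43)*u(2, (L(6)*0)*(-5)) = (-1/44*43)*(-3*-1*6*0*(-5)) = -(-129)*-6*0*(-5)/44 = -(-129)*0*(-5)/44 = -(-129)*0/44 = -43/44*0 = 0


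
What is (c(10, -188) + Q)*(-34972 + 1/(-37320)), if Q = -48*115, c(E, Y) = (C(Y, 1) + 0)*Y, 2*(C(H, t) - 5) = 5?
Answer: 301490814471/1244 ≈ 2.4236e+8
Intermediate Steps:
C(H, t) = 15/2 (C(H, t) = 5 + (½)*5 = 5 + 5/2 = 15/2)
c(E, Y) = 15*Y/2 (c(E, Y) = (15/2 + 0)*Y = 15*Y/2)
Q = -5520
(c(10, -188) + Q)*(-34972 + 1/(-37320)) = ((15/2)*(-188) - 5520)*(-34972 + 1/(-37320)) = (-1410 - 5520)*(-34972 - 1/37320) = -6930*(-1305155041/37320) = 301490814471/1244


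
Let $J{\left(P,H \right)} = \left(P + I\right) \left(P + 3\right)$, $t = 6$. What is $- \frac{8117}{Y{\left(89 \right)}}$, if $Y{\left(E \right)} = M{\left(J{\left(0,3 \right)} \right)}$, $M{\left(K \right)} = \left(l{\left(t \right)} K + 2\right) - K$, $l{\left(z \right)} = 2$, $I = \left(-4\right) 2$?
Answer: $\frac{8117}{22} \approx 368.95$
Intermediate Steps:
$I = -8$
$J{\left(P,H \right)} = \left(-8 + P\right) \left(3 + P\right)$ ($J{\left(P,H \right)} = \left(P - 8\right) \left(P + 3\right) = \left(-8 + P\right) \left(3 + P\right)$)
$M{\left(K \right)} = 2 + K$ ($M{\left(K \right)} = \left(2 K + 2\right) - K = \left(2 + 2 K\right) - K = 2 + K$)
$Y{\left(E \right)} = -22$ ($Y{\left(E \right)} = 2 - \left(24 - 0^{2}\right) = 2 + \left(-24 + 0 + 0\right) = 2 - 24 = -22$)
$- \frac{8117}{Y{\left(89 \right)}} = - \frac{8117}{-22} = \left(-8117\right) \left(- \frac{1}{22}\right) = \frac{8117}{22}$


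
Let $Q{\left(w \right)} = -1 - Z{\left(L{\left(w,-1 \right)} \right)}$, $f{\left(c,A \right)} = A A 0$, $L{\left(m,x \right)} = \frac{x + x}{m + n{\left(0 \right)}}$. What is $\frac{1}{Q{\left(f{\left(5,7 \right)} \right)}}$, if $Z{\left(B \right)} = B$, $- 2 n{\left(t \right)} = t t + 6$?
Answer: $- \frac{3}{5} \approx -0.6$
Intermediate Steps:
$n{\left(t \right)} = -3 - \frac{t^{2}}{2}$ ($n{\left(t \right)} = - \frac{t t + 6}{2} = - \frac{t^{2} + 6}{2} = - \frac{6 + t^{2}}{2} = -3 - \frac{t^{2}}{2}$)
$L{\left(m,x \right)} = \frac{2 x}{-3 + m}$ ($L{\left(m,x \right)} = \frac{x + x}{m - \left(3 + \frac{0^{2}}{2}\right)} = \frac{2 x}{m - 3} = \frac{2 x}{-3 + m}$)
$f{\left(c,A \right)} = 0$ ($f{\left(c,A \right)} = A^{2} \cdot 0 = 0$)
$Q{\left(w \right)} = -1 + \frac{2}{-3 + w}$ ($Q{\left(w \right)} = -1 - 2 \left(-1\right) \frac{1}{-3 + w} = -1 - - \frac{2}{-3 + w} = -1 + \frac{2}{-3 + w}$)
$\frac{1}{Q{\left(f{\left(5,7 \right)} \right)}} = \frac{1}{\frac{1}{3 - 0} \left(-5 + 0\right)} = \frac{1}{\frac{1}{3 + 0} \left(-5\right)} = \frac{1}{\frac{1}{3} \left(-5\right)} = \frac{1}{- \frac{5}{3}} = - \frac{3}{5}$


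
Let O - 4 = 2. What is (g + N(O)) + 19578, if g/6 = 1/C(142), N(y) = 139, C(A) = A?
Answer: 1399910/71 ≈ 19717.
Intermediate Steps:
O = 6 (O = 4 + 2 = 6)
g = 3/71 (g = 6/142 = 6*(1/142) = 3/71 ≈ 0.042253)
(g + N(O)) + 19578 = (3/71 + 139) + 19578 = 9872/71 + 19578 = 1399910/71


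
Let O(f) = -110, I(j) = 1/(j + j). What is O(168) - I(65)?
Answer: -14301/130 ≈ -110.01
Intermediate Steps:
I(j) = 1/(2*j)
O(168) - I(65) = -110 - 1/(2*65) = -110 - 1*1/130 = -110 - 1/130 = -14301/130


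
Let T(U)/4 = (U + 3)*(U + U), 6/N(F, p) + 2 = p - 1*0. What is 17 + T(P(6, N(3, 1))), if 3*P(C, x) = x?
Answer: 1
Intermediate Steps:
N(F, p) = 6/(-2 + p) (N(F, p) = 6/(-2 + (p - 1*0)) = 6/(-2 + (p + 0)) = 6/(-2 + p))
P(C, x) = x/3
T(U) = 8*U*(3 + U) (T(U) = 4*((U + 3)*(U + U)) = 4*((3 + U)*(2*U)) = 4*(2*U*(3 + U)) = 8*U*(3 + U))
17 + T(P(6, N(3, 1))) = 17 + 8*((6/(-2 + 1))/3)*(3 + (6/(-2 + 1))/3) = 17 + 8*((6/(-1))/3)*(3 + (6/(-1))/3) = 17 + 8*((6*(-1))/3)*(3 + (6*(-1))/3) = 17 + 8*((1/3)*(-6))*(3 + (1/3)*(-6)) = 17 + 8*(-2)*(3 - 2) = 17 + 8*(-2)*1 = 17 - 16 = 1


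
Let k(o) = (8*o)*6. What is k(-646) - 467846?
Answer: -498854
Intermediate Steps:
k(o) = 48*o
k(-646) - 467846 = 48*(-646) - 467846 = -31008 - 467846 = -498854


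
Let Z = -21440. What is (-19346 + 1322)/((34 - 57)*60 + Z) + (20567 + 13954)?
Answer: 196946811/5705 ≈ 34522.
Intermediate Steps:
(-19346 + 1322)/((34 - 57)*60 + Z) + (20567 + 13954) = (-19346 + 1322)/((34 - 57)*60 - 21440) + (20567 + 13954) = -18024/(-23*60 - 21440) + 34521 = -18024/(-1380 - 21440) + 34521 = -18024/(-22820) + 34521 = -18024*(-1/22820) + 34521 = 4506/5705 + 34521 = 196946811/5705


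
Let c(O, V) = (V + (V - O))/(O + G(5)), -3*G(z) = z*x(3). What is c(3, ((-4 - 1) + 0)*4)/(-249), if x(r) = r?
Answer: -43/498 ≈ -0.086345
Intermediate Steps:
G(z) = -z (G(z) = -z*3/3 = -z)
c(O, V) = (-O + 2*V)/(-5 + O) (c(O, V) = (V + (V - O))/(O - 1*5) = (-O + 2*V)/(O - 5) = (-O + 2*V)/(-5 + O))
c(3, ((-4 - 1) + 0)*4)/(-249) = ((-1*3 + 2*(((-4 - 1) + 0)*4))/(-5 + 3))/(-249) = ((-3 + 2*((-5 + 0)*4))/(-2))*(-1/249) = -(-3 + 2*(-5*4))/2*(-1/249) = -(-3 + 2*(-20))/2*(-1/249) = -(-3 - 40)/2*(-1/249) = -½*(-43)*(-1/249) = (43/2)*(-1/249) = -43/498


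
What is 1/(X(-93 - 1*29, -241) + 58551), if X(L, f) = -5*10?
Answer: 1/58501 ≈ 1.7094e-5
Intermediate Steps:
X(L, f) = -50
1/(X(-93 - 1*29, -241) + 58551) = 1/(-50 + 58551) = 1/58501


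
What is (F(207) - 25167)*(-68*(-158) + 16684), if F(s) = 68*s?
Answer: -304203948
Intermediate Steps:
(F(207) - 25167)*(-68*(-158) + 16684) = (68*207 - 25167)*(-68*(-158) + 16684) = (14076 - 25167)*(10744 + 16684) = -11091*27428 = -304203948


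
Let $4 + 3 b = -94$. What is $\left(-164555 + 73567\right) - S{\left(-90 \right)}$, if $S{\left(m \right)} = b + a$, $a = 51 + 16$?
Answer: $- \frac{273067}{3} \approx -91022.0$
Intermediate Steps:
$b = - \frac{98}{3}$ ($b = - \frac{4}{3} + \frac{1}{3} \left(-94\right) = - \frac{4}{3} - \frac{94}{3} = - \frac{98}{3} \approx -32.667$)
$a = 67$
$S{\left(m \right)} = \frac{103}{3}$ ($S{\left(m \right)} = - \frac{98}{3} + 67 = \frac{103}{3}$)
$\left(-164555 + 73567\right) - S{\left(-90 \right)} = \left(-164555 + 73567\right) - \frac{103}{3} = -90988 - \frac{103}{3} = - \frac{273067}{3}$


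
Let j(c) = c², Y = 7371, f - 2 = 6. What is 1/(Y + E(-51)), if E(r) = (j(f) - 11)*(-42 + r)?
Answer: 1/2442 ≈ 0.00040950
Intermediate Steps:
f = 8 (f = 2 + 6 = 8)
E(r) = -2226 + 53*r (E(r) = (8² - 11)*(-42 + r) = (64 - 11)*(-42 + r) = 53*(-42 + r) = -2226 + 53*r)
1/(Y + E(-51)) = 1/(7371 + (-2226 + 53*(-51))) = 1/(7371 + (-2226 - 2703)) = 1/(7371 - 4929) = 1/2442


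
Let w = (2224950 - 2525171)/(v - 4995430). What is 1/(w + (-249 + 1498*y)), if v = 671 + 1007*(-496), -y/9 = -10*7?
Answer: 5494231/5183757800642 ≈ 1.0599e-6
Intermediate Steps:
y = 630 (y = -(-90)*7 = -9*(-70) = 630)
v = -498801 (v = 671 - 499472 = -498801)
w = 300221/5494231 (w = (2224950 - 2525171)/(-498801 - 4995430) = -300221/(-5494231) = -300221*(-1/5494231) = 300221/5494231 ≈ 0.054643)
1/(w + (-249 + 1498*y)) = 1/(300221/5494231 + (-249 + 1498*630)) = 1/(300221/5494231 + (-249 + 943740)) = 1/(300221/5494231 + 943491) = 1/(5183757800642/5494231) = 5494231/5183757800642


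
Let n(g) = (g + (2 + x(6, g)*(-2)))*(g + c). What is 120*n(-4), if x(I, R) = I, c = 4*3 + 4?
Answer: -20160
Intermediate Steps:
c = 16 (c = 12 + 4 = 16)
n(g) = (-10 + g)*(16 + g) (n(g) = (g + (2 + 6*(-2)))*(g + 16) = (g + (2 - 12))*(16 + g) = (g - 10)*(16 + g) = (-10 + g)*(16 + g))
120*n(-4) = 120*(-160 + (-4)² + 6*(-4)) = 120*(-160 + 16 - 24) = 120*(-168) = -20160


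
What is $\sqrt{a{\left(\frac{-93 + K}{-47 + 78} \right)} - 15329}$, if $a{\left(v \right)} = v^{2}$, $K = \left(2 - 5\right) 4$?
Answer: $\frac{4 i \sqrt{920009}}{31} \approx 123.76 i$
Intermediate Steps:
$K = -12$ ($K = \left(-3\right) 4 = -12$)
$\sqrt{a{\left(\frac{-93 + K}{-47 + 78} \right)} - 15329} = \sqrt{\left(\frac{-93 - 12}{-47 + 78}\right)^{2} - 15329} = \sqrt{\left(- \frac{105}{31}\right)^{2} - 15329} = \sqrt{\frac{11025}{961} - 15329} = \sqrt{- \frac{14720144}{961}} = \frac{4 i \sqrt{920009}}{31}$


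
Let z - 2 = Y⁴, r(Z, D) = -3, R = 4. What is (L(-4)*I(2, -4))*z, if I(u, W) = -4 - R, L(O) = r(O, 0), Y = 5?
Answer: 15048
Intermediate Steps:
L(O) = -3
z = 627 (z = 2 + 5⁴ = 2 + 625 = 627)
I(u, W) = -8 (I(u, W) = -4 - 1*4 = -4 - 4 = -8)
(L(-4)*I(2, -4))*z = -3*(-8)*627 = 24*627 = 15048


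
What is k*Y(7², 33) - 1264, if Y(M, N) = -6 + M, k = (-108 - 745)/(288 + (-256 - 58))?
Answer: 3815/26 ≈ 146.73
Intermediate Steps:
k = 853/26 (k = -853/(288 - 314) = -853/(-26) = -853*(-1/26) = 853/26 ≈ 32.808)
k*Y(7², 33) - 1264 = 853*(-6 + 7²)/26 - 1264 = 853*(-6 + 49)/26 - 1264 = (853/26)*43 - 1264 = 36679/26 - 1264 = 3815/26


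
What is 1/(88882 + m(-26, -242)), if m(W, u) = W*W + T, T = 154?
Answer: 1/89712 ≈ 1.1147e-5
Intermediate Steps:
m(W, u) = 154 + W**2 (m(W, u) = W*W + 154 = W**2 + 154 = 154 + W**2)
1/(88882 + m(-26, -242)) = 1/(88882 + (154 + (-26)**2)) = 1/(88882 + (154 + 676)) = 1/(88882 + 830) = 1/89712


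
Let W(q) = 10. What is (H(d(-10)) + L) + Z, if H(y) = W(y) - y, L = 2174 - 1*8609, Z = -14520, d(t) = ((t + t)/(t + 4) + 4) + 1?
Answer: -62860/3 ≈ -20953.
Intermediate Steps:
d(t) = 5 + 2*t/(4 + t) (d(t) = ((2*t)/(4 + t) + 4) + 1 = (2*t/(4 + t) + 4) + 1 = (4 + 2*t/(4 + t)) + 1 = 5 + 2*t/(4 + t))
L = -6435 (L = 2174 - 8609 = -6435)
H(y) = 10 - y
(H(d(-10)) + L) + Z = ((10 - (20 + 7*(-10))/(4 - 10)) - 6435) - 14520 = ((10 - (20 - 70)/(-6)) - 6435) - 14520 = ((10 - (-1)*(-50)/6) - 6435) - 14520 = ((10 - 1*25/3) - 6435) - 14520 = ((10 - 25/3) - 6435) - 14520 = (5/3 - 6435) - 14520 = -19300/3 - 14520 = -62860/3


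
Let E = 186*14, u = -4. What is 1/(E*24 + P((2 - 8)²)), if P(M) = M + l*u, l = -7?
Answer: 1/62560 ≈ 1.5985e-5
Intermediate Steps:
P(M) = 28 + M (P(M) = M - 7*(-4) = M + 28 = 28 + M)
E = 2604
1/(E*24 + P((2 - 8)²)) = 1/(2604*24 + (28 + (2 - 8)²)) = 1/(62496 + (28 + (-6)²)) = 1/(62496 + (28 + 36)) = 1/(62496 + 64) = 1/62560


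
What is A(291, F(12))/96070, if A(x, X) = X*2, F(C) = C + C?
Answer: 24/48035 ≈ 0.00049964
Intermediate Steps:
F(C) = 2*C
A(x, X) = 2*X
A(291, F(12))/96070 = (2*(2*12))/96070 = (2*24)*(1/96070) = 48*(1/96070) = 24/48035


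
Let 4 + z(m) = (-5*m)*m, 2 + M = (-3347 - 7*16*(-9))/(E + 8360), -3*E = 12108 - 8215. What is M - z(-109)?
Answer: 1258649092/21187 ≈ 59407.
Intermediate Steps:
E = -3893/3 (E = -(12108 - 8215)/3 = -⅓*3893 = -3893/3 ≈ -1297.7)
M = -49391/21187 (M = -2 + (-3347 - 7*16*(-9))/(-3893/3 + 8360) = -2 + (-3347 - 112*(-9))/(21187/3) = -2 + (-3347 + 1008)*(3/21187) = -2 - 2339*3/21187 = -2 - 7017/21187 = -49391/21187 ≈ -2.3312)
z(m) = -4 - 5*m² (z(m) = -4 + (-5*m)*m = -4 - 5*m²)
M - z(-109) = -49391/21187 - (-4 - 5*(-109)²) = -49391/21187 - (-4 - 5*11881) = -49391/21187 - (-4 - 59405) = -49391/21187 - 1*(-59409) = -49391/21187 + 59409 = 1258649092/21187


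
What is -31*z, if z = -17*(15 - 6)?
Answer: 4743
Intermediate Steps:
z = -153 (z = -17*9 = -153)
-31*z = -31*(-153) = 4743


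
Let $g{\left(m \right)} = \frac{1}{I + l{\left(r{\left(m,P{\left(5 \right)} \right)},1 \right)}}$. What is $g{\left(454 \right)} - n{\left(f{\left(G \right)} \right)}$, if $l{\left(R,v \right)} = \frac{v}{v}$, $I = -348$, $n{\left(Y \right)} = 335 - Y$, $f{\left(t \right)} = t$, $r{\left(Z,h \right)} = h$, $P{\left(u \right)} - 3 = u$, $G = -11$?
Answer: $- \frac{120063}{347} \approx -346.0$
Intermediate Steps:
$P{\left(u \right)} = 3 + u$
$l{\left(R,v \right)} = 1$
$g{\left(m \right)} = - \frac{1}{347}$ ($g{\left(m \right)} = \frac{1}{-348 + 1} = \frac{1}{-347} = - \frac{1}{347}$)
$g{\left(454 \right)} - n{\left(f{\left(G \right)} \right)} = - \frac{1}{347} - \left(335 - -11\right) = - \frac{1}{347} - \left(335 + 11\right) = - \frac{1}{347} - 346 = - \frac{120063}{347}$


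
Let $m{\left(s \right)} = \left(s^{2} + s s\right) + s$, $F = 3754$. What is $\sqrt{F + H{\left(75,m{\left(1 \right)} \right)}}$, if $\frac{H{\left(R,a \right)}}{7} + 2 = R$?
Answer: $\sqrt{4265} \approx 65.307$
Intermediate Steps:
$m{\left(s \right)} = s + 2 s^{2}$ ($m{\left(s \right)} = \left(s^{2} + s^{2}\right) + s = 2 s^{2} + s = s + 2 s^{2}$)
$H{\left(R,a \right)} = -14 + 7 R$
$\sqrt{F + H{\left(75,m{\left(1 \right)} \right)}} = \sqrt{3754 + \left(-14 + 7 \cdot 75\right)} = \sqrt{3754 + \left(-14 + 525\right)} = \sqrt{3754 + 511} = \sqrt{4265}$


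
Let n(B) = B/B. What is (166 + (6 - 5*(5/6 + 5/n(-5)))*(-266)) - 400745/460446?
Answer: 971151675/153482 ≈ 6327.5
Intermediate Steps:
n(B) = 1
(166 + (6 - 5*(5/6 + 5/n(-5)))*(-266)) - 400745/460446 = (166 + (6 - 5*(5/6 + 5/1))*(-266)) - 400745/460446 = (166 + (6 - 5*(5*(⅙) + 5*1))*(-266)) - 400745/460446 = (166 + (6 - 5*(⅚ + 5))*(-266)) - 1*400745/460446 = (166 + (6 - 5*35/6)*(-266)) - 400745/460446 = (166 + (6 - 175/6)*(-266)) - 400745/460446 = (166 - 139/6*(-266)) - 400745/460446 = (166 + 18487/3) - 400745/460446 = 18985/3 - 400745/460446 = 971151675/153482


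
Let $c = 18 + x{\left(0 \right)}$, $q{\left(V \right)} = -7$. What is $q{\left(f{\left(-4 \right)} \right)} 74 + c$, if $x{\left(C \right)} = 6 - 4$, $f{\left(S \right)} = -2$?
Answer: $-498$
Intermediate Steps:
$x{\left(C \right)} = 2$ ($x{\left(C \right)} = 6 - 4 = 2$)
$c = 20$ ($c = 18 + 2 = 20$)
$q{\left(f{\left(-4 \right)} \right)} 74 + c = \left(-7\right) 74 + 20 = -518 + 20 = -498$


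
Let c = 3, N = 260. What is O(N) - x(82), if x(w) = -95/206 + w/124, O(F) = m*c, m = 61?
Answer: 583680/3193 ≈ 182.80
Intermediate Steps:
O(F) = 183 (O(F) = 61*3 = 183)
x(w) = -95/206 + w/124 (x(w) = -95*1/206 + w*(1/124) = -95/206 + w/124)
O(N) - x(82) = 183 - (-95/206 + (1/124)*82) = 183 - (-95/206 + 41/62) = 183 - 1*639/3193 = 183 - 639/3193 = 583680/3193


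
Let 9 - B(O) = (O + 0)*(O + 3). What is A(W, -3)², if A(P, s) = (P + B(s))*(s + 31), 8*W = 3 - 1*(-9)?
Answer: 86436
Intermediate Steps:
W = 3/2 (W = (3 - 1*(-9))/8 = (3 + 9)/8 = (⅛)*12 = 3/2 ≈ 1.5000)
B(O) = 9 - O*(3 + O) (B(O) = 9 - (O + 0)*(O + 3) = 9 - O*(3 + O))
A(P, s) = (31 + s)*(9 + P - s² - 3*s) (A(P, s) = (P + (9 - s² - 3*s))*(s + 31) = (9 + P - s² - 3*s)*(31 + s) = (31 + s)*(9 + P - s² - 3*s))
A(W, -3)² = (279 - 1*(-3)³ - 84*(-3) - 34*(-3)² + 31*(3/2) + (3/2)*(-3))² = (279 - 1*(-27) + 252 - 34*9 + 93/2 - 9/2)² = (279 + 27 + 252 - 306 + 93/2 - 9/2)² = 294² = 86436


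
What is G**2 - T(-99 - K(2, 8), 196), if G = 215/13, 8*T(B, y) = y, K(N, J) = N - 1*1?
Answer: 84169/338 ≈ 249.02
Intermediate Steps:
K(N, J) = -1 + N (K(N, J) = N - 1 = -1 + N)
T(B, y) = y/8
G = 215/13 (G = 215*(1/13) = 215/13 ≈ 16.538)
G**2 - T(-99 - K(2, 8), 196) = (215/13)**2 - 196/8 = 46225/169 - 1*49/2 = 46225/169 - 49/2 = 84169/338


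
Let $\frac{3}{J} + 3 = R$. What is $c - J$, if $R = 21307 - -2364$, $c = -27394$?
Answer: $- \frac{648361195}{23668} \approx -27394.0$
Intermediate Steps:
$R = 23671$ ($R = 21307 + 2364 = 23671$)
$J = \frac{3}{23668}$ ($J = \frac{3}{-3 + 23671} = \frac{3}{23668} \approx 0.00012675$)
$c - J = -27394 - \frac{3}{23668} = - \frac{648361195}{23668}$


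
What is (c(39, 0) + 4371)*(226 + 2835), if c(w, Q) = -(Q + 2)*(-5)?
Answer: 13410241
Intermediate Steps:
c(w, Q) = 10 + 5*Q (c(w, Q) = -(2 + Q)*(-5) = (-2 - Q)*(-5) = 10 + 5*Q)
(c(39, 0) + 4371)*(226 + 2835) = ((10 + 5*0) + 4371)*(226 + 2835) = ((10 + 0) + 4371)*3061 = (10 + 4371)*3061 = 4381*3061 = 13410241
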